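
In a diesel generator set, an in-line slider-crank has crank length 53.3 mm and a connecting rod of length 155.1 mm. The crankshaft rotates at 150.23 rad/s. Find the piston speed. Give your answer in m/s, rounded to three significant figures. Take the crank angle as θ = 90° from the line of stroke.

ω = 150.2 rad/s
For an in-line slider-crank, x = r cosθ + √(L² − r² sin²θ), so v = −rω sinθ·[1 + r cosθ/√(L² − r² sin²θ)].
With r = 0.0533 m, L = 0.1551 m, θ = 90°: √(L² − r² sin²θ) = 0.14565 m.
v = −0.0533·150.2·1.00000·[1 + 0.0533·0.00000/0.14565] = -8.0073 m/s.
|v| = 8.0073 m/s.

8.01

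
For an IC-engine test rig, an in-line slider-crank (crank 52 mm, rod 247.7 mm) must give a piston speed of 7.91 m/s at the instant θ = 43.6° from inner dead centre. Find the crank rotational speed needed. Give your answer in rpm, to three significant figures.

1830

For an in-line slider-crank, |v_piston| = rω|sinθ|·[1 + r cosθ/√(L² − r² sin²θ)].
With r = 0.052 m, L = 0.2477 m, θ = 43.6°: the bracketed kinematic factor |dx/dθ| = 0.04137 m.
ω = v/|dx/dθ| = 7.91/0.04137 = 191.2 rad/s.
N = 60ω/(2π) = 1825.8 rpm.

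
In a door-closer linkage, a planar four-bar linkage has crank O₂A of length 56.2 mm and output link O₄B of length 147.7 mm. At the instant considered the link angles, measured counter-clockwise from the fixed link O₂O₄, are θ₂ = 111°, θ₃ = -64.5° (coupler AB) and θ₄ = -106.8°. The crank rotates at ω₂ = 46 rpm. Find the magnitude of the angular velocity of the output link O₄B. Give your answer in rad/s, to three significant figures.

ω₂ = 4.817 rad/s (from 46 rpm).
Differentiating the loop-closure r₂e^{iθ₂}+r₃e^{iθ₃}=r₁+r₄e^{iθ₄} gives r₂ω₂e^{iθ₂}+r₃ω₃e^{iθ₃}=r₄ω₄e^{iθ₄}.
Eliminating the other unknown: ω₄ = r₂ω₂ sin(θ₂−θ₃) / [r₄ sin(θ₄−θ₃)].
Numerator sine = +0.07846; denominator sine = -0.67301.
Result = 0.0562·4.817·(+0.07846) / (0.1477·(-0.67301)) = -0.21368 rad/s; magnitude 0.21368 rad/s.

0.214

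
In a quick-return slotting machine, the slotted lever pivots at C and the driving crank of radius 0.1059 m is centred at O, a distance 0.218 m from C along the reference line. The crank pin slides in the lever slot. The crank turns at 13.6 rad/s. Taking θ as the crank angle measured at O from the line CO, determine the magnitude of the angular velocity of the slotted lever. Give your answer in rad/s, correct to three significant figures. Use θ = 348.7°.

ω = 13.6 rad/s
Crank pin A relative to C: A = (d + r cosθ, r sinθ); lever angle φ = atan2(r sinθ, d + r cosθ).
Differentiating tanφ: φ̇ = rω(d cosθ + r)/(d² + r² + 2dr cosθ).
d² + r² + 2dr cosθ = |CA|² = 0.104016 m²;  d cosθ + r = +0.31967 m.
|ω_lever| = |0.1059·13.6·+0.31967| / 0.104016 = 4.4263 rad/s.

4.43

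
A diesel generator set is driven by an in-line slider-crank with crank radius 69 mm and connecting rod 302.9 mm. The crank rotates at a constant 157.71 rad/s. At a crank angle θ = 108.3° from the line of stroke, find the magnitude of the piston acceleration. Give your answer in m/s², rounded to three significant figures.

858

ω = 157.7 rad/s
x(θ) = r cosθ + √(L² − r² sin²θ); with ω constant, a = ω²·d²x/dθ².
d²x/dθ² = −r cosθ − r²(cos2θ)/√u − r⁴ sin²2θ/(4u^{3/2}),  u = L² − r² sin²θ = 0.0874568 m².
Substituting r = 0.069 m, L = 0.3029 m, θ = 108.3°: d²x/dθ² = +0.034512 m.
a = ω²·d²x/dθ² = (157.7)²·(+0.034512) = +858.4 m/s²;  |a| = 858.4 m/s².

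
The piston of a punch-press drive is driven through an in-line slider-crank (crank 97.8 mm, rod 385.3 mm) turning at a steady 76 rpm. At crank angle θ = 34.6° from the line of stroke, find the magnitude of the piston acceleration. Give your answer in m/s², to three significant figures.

ω = 2π·76/60 = 7.959 rad/s
x(θ) = r cosθ + √(L² − r² sin²θ); with ω constant, a = ω²·d²x/dθ².
d²x/dθ² = −r cosθ − r²(cos2θ)/√u − r⁴ sin²2θ/(4u^{3/2}),  u = L² − r² sin²θ = 0.145372 m².
Substituting r = 0.0978 m, L = 0.3853 m, θ = 34.6°: d²x/dθ² = -0.089772 m.
a = ω²·d²x/dθ² = (7.959)²·(-0.089772) = -5.6862 m/s²;  |a| = 5.6862 m/s².

5.69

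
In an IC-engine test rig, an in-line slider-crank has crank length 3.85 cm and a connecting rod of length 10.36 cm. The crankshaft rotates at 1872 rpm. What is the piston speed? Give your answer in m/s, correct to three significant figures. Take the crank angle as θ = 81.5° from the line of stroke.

ω = 2π·1872/60 = 196 rad/s
For an in-line slider-crank, x = r cosθ + √(L² − r² sin²θ), so v = −rω sinθ·[1 + r cosθ/√(L² − r² sin²θ)].
With r = 0.0385 m, L = 0.1036 m, θ = 81.5°: √(L² − r² sin²θ) = 0.096349 m.
v = −0.0385·196·0.98902·[1 + 0.0385·0.14781/0.096349] = -7.9053 m/s.
|v| = 7.9053 m/s.

7.91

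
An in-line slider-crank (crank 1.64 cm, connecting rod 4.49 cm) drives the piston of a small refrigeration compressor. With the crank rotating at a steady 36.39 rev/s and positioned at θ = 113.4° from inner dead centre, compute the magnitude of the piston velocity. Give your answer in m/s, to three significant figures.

2.91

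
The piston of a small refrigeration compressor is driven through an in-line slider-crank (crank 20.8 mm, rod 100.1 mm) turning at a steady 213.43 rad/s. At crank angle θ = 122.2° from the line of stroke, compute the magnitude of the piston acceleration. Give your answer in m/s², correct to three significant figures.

589

ω = 213.4 rad/s
x(θ) = r cosθ + √(L² − r² sin²θ); with ω constant, a = ω²·d²x/dθ².
d²x/dθ² = −r cosθ − r²(cos2θ)/√u − r⁴ sin²2θ/(4u^{3/2}),  u = L² − r² sin²θ = 0.00971022 m².
Substituting r = 0.0208 m, L = 0.1001 m, θ = 122.2°: d²x/dθ² = +0.012941 m.
a = ω²·d²x/dθ² = (213.4)²·(+0.012941) = +589.5 m/s²;  |a| = 589.5 m/s².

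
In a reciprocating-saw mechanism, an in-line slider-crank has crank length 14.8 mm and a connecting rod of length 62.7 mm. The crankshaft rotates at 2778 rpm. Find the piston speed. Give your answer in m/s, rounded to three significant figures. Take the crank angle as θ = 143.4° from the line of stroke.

2.08

ω = 2π·2778/60 = 290.9 rad/s
For an in-line slider-crank, x = r cosθ + √(L² − r² sin²θ), so v = −rω sinθ·[1 + r cosθ/√(L² − r² sin²θ)].
With r = 0.0148 m, L = 0.0627 m, θ = 143.4°: √(L² − r² sin²θ) = 0.062076 m.
v = −0.0148·290.9·0.59622·[1 + 0.0148·-0.80282/0.062076] = -2.0757 m/s.
|v| = 2.0757 m/s.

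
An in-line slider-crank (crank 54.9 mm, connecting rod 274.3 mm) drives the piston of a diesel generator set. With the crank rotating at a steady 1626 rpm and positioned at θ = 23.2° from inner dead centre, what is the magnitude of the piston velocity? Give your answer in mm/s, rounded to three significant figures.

ω = 2π·1626/60 = 170.3 rad/s
For an in-line slider-crank, x = r cosθ + √(L² − r² sin²θ), so v = −rω sinθ·[1 + r cosθ/√(L² − r² sin²θ)].
With r = 0.0549 m, L = 0.2743 m, θ = 23.2°: √(L² − r² sin²θ) = 0.27345 m.
v = −0.0549·170.3·0.39394·[1 + 0.0549·0.91914/0.27345] = -4.3622 m/s.
|v| = 4.3622 m/s = 4362.2 mm/s.

4360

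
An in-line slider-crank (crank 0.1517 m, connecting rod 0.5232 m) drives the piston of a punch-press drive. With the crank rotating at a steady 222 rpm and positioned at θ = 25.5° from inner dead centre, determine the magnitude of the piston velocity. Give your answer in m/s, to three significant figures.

1.92

ω = 2π·222/60 = 23.25 rad/s
For an in-line slider-crank, x = r cosθ + √(L² − r² sin²θ), so v = −rω sinθ·[1 + r cosθ/√(L² − r² sin²θ)].
With r = 0.1517 m, L = 0.5232 m, θ = 25.5°: √(L² − r² sin²θ) = 0.51911 m.
v = −0.1517·23.25·0.43051·[1 + 0.1517·0.90259/0.51911] = -1.9187 m/s.
|v| = 1.9187 m/s.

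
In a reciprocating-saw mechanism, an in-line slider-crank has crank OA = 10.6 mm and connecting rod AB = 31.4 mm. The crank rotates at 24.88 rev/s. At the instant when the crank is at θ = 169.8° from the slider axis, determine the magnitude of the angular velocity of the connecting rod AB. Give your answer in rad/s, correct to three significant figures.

52.0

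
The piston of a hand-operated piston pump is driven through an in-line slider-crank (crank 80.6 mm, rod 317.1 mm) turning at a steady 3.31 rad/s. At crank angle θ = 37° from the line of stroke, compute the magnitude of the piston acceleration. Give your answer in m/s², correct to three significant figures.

ω = 3.31 rad/s
x(θ) = r cosθ + √(L² − r² sin²θ); with ω constant, a = ω²·d²x/dθ².
d²x/dθ² = −r cosθ − r²(cos2θ)/√u − r⁴ sin²2θ/(4u^{3/2}),  u = L² − r² sin²θ = 0.0981995 m².
Substituting r = 0.0806 m, L = 0.3171 m, θ = 37°: d²x/dθ² = -0.070401 m.
a = ω²·d²x/dθ² = (3.31)²·(-0.070401) = -0.77132 m/s²;  |a| = 0.77132 m/s².

0.771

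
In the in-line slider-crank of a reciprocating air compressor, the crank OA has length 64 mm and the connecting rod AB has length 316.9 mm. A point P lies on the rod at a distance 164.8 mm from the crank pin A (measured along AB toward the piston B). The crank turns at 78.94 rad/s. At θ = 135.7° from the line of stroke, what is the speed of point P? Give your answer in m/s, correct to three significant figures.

3.69

ω = 78.94 rad/s.  Crank-pin speed |V_A| = rω = 5.0522 m/s, perpendicular to OA.
Rod angle: sinφ = −(r/L) sinθ ⇒ φ = -8.109°; ω_rod = −rω cosθ/√(L²−r²sin²θ) = +11.525 rad/s.
V_P = V_A + ω_rod × AP, with AP = 0.1648 m along the rod.
Components: V_Px = −rω sinθ − a·ω_rod·sinφ = -3.2606 m/s;  V_Py = rω cosθ + a·ω_rod·cosφ = -1.7354 m/s.
|V_P| = √(V_Px² + V_Py²) = 3.6937 m/s.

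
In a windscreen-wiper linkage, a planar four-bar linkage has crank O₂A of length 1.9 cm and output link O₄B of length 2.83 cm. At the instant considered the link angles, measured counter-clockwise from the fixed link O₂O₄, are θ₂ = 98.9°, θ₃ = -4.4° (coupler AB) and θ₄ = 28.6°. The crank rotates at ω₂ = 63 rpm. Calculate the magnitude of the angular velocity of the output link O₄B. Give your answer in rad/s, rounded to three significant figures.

7.91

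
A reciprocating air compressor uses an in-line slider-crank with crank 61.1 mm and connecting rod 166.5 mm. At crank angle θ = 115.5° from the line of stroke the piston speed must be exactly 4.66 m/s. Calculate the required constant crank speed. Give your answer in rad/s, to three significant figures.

101

For an in-line slider-crank, |v_piston| = rω|sinθ|·[1 + r cosθ/√(L² − r² sin²θ)].
With r = 0.0611 m, L = 0.1665 m, θ = 115.5°: the bracketed kinematic factor |dx/dθ| = 0.045914 m.
ω = v/|dx/dθ| = 4.66/0.045914 = 101.49 rad/s.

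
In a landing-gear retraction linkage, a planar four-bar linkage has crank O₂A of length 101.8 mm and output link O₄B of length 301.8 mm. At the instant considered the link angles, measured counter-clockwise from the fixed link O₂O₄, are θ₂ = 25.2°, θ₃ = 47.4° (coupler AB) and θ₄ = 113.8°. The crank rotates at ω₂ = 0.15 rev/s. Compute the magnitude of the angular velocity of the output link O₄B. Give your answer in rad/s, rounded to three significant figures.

0.131

ω₂ = 0.9425 rad/s (from 0.15 rev/s).
Differentiating the loop-closure r₂e^{iθ₂}+r₃e^{iθ₃}=r₁+r₄e^{iθ₄} gives r₂ω₂e^{iθ₂}+r₃ω₃e^{iθ₃}=r₄ω₄e^{iθ₄}.
Eliminating the other unknown: ω₄ = r₂ω₂ sin(θ₂−θ₃) / [r₄ sin(θ₄−θ₃)].
Numerator sine = -0.37784; denominator sine = +0.91636.
Result = 0.1018·0.9425·(-0.37784) / (0.3018·(+0.91636)) = -0.13108 rad/s; magnitude 0.13108 rad/s.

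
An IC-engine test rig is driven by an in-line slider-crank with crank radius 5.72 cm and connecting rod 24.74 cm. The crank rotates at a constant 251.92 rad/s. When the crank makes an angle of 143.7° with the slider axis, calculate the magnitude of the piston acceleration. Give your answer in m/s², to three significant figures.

ω = 251.9 rad/s
x(θ) = r cosθ + √(L² − r² sin²θ); with ω constant, a = ω²·d²x/dθ².
d²x/dθ² = −r cosθ − r²(cos2θ)/√u − r⁴ sin²2θ/(4u^{3/2}),  u = L² − r² sin²θ = 0.06006 m².
Substituting r = 0.0572 m, L = 0.2474 m, θ = 143.7°: d²x/dθ² = +0.041941 m.
a = ω²·d²x/dθ² = (251.9)²·(+0.041941) = +2661.7 m/s²;  |a| = 2661.7 m/s².

2660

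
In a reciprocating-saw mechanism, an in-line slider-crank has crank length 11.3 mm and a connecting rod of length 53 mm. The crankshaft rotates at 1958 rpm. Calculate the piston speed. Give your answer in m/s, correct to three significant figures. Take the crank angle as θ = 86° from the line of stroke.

ω = 2π·1958/60 = 205 rad/s
For an in-line slider-crank, x = r cosθ + √(L² − r² sin²θ), so v = −rω sinθ·[1 + r cosθ/√(L² − r² sin²θ)].
With r = 0.0113 m, L = 0.053 m, θ = 86°: √(L² − r² sin²θ) = 0.051787 m.
v = −0.0113·205·0.99756·[1 + 0.0113·0.06976/0.051787] = -2.3465 m/s.
|v| = 2.3465 m/s.

2.35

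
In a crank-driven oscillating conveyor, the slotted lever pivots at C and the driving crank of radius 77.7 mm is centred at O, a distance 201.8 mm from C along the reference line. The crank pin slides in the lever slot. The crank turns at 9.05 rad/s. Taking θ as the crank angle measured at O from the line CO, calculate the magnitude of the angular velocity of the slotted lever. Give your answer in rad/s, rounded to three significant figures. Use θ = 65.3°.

ω = 9.05 rad/s
Crank pin A relative to C: A = (d + r cosθ, r sinθ); lever angle φ = atan2(r sinθ, d + r cosθ).
Differentiating tanφ: φ̇ = rω(d cosθ + r)/(d² + r² + 2dr cosθ).
d² + r² + 2dr cosθ = |CA|² = 0.0598647 m²;  d cosθ + r = +0.16203 m.
|ω_lever| = |0.0777·9.05·+0.16203| / 0.0598647 = 1.9032 rad/s.

1.90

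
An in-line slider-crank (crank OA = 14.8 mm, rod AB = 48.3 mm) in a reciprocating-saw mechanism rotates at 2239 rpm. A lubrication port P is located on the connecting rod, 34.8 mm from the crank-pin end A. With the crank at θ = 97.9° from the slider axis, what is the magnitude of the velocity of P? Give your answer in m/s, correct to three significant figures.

ω = 234.5 rad/s.  Crank-pin speed |V_A| = rω = 3.4701 m/s, perpendicular to OA.
Rod angle: sinφ = −(r/L) sinθ ⇒ φ = -17.669°; ω_rod = −rω cosθ/√(L²−r²sin²θ) = +10.364 rad/s.
V_P = V_A + ω_rod × AP, with AP = 0.0348 m along the rod.
Components: V_Px = −rω sinθ − a·ω_rod·sinφ = -3.3277 m/s;  V_Py = rω cosθ + a·ω_rod·cosφ = -0.13331 m/s.
|V_P| = √(V_Px² + V_Py²) = 3.3304 m/s.

3.33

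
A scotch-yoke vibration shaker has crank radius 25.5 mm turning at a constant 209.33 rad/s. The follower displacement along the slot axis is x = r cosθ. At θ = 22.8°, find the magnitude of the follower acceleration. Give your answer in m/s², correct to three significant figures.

ω = 209.3 rad/s
x = r cosθ ⇒ ẍ = −rω² cosθ (ω constant).
|a| = rω²|cosθ| = 0.0255·(209.3)²·|cos 22.8°| = 1030.1 m/s².

1030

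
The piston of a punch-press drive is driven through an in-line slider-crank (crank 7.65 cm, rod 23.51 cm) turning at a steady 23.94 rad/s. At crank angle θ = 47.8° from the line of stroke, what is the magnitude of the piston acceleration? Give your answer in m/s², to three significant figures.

ω = 23.94 rad/s
x(θ) = r cosθ + √(L² − r² sin²θ); with ω constant, a = ω²·d²x/dθ².
d²x/dθ² = −r cosθ − r²(cos2θ)/√u − r⁴ sin²2θ/(4u^{3/2}),  u = L² − r² sin²θ = 0.0520603 m².
Substituting r = 0.0765 m, L = 0.2351 m, θ = 47.8°: d²x/dθ² = -0.049598 m.
a = ω²·d²x/dθ² = (23.94)²·(-0.049598) = -28.426 m/s²;  |a| = 28.426 m/s².

28.4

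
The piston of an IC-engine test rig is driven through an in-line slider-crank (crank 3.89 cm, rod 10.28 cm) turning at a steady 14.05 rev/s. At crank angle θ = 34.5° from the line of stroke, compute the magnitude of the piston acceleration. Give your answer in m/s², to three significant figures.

ω = 2π·14.1 = 88.28 rad/s
x(θ) = r cosθ + √(L² − r² sin²θ); with ω constant, a = ω²·d²x/dθ².
d²x/dθ² = −r cosθ − r²(cos2θ)/√u − r⁴ sin²2θ/(4u^{3/2}),  u = L² − r² sin²θ = 0.0100824 m².
Substituting r = 0.0389 m, L = 0.1028 m, θ = 34.5°: d²x/dθ² = -0.037952 m.
a = ω²·d²x/dθ² = (88.28)²·(-0.037952) = -295.77 m/s²;  |a| = 295.77 m/s².

296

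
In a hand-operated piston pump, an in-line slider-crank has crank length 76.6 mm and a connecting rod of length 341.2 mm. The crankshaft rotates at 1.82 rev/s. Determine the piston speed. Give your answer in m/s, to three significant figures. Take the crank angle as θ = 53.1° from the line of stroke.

ω = 2π·1.82 = 11.44 rad/s
For an in-line slider-crank, x = r cosθ + √(L² − r² sin²θ), so v = −rω sinθ·[1 + r cosθ/√(L² − r² sin²θ)].
With r = 0.0766 m, L = 0.3412 m, θ = 53.1°: √(L² − r² sin²θ) = 0.33566 m.
v = −0.0766·11.44·0.79968·[1 + 0.0766·0.60042/0.33566] = -0.79647 m/s.
|v| = 0.79647 m/s.

0.796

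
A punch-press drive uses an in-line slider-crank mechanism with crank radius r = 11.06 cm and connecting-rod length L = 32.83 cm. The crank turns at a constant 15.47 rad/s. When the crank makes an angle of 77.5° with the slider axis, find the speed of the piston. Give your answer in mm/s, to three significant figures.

1800

ω = 15.47 rad/s
For an in-line slider-crank, x = r cosθ + √(L² − r² sin²θ), so v = −rω sinθ·[1 + r cosθ/√(L² − r² sin²θ)].
With r = 0.1106 m, L = 0.3283 m, θ = 77.5°: √(L² − r² sin²θ) = 0.31003 m.
v = −0.1106·15.47·0.97630·[1 + 0.1106·0.21644/0.31003] = -1.7994 m/s.
|v| = 1.7994 m/s = 1799.4 mm/s.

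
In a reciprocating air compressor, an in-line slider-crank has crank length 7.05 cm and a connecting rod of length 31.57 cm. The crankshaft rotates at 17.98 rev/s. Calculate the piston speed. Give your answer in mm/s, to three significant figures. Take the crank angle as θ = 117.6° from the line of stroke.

6310

ω = 2π·18 = 113 rad/s
For an in-line slider-crank, x = r cosθ + √(L² − r² sin²θ), so v = −rω sinθ·[1 + r cosθ/√(L² − r² sin²θ)].
With r = 0.0705 m, L = 0.3157 m, θ = 117.6°: √(L² − r² sin²θ) = 0.30946 m.
v = −0.0705·113·0.88620·[1 + 0.0705·-0.46330/0.30946] = -6.3132 m/s.
|v| = 6.3132 m/s = 6313.2 mm/s.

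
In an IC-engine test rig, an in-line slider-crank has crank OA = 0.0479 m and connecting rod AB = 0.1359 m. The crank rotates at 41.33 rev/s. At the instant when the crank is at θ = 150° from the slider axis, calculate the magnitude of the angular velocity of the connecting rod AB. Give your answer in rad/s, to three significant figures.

80.5

ω = 259.7 rad/s (converted from 41.33 rev/s).
The rod makes angle φ with the slider axis where L sinφ = r sinθ; differentiating, L cosφ·φ̇ = r ω cosθ.
L cosφ = √(L² − r² sin²θ) = 0.13377 m.
|ω_rod| = r ω |cosθ| / √(L² − r² sin²θ) = 0.0479·259.7·0.86603/0.13377 = 80.527 rad/s.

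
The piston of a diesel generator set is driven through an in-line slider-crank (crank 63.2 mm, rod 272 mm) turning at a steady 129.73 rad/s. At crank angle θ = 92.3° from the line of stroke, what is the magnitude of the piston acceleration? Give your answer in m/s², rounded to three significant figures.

296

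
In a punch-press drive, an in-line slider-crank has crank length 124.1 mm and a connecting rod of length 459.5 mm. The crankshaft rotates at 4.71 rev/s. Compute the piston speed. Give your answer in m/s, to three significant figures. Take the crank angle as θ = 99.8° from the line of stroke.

ω = 2π·4.71 = 29.59 rad/s
For an in-line slider-crank, x = r cosθ + √(L² − r² sin²θ), so v = −rω sinθ·[1 + r cosθ/√(L² − r² sin²θ)].
With r = 0.1241 m, L = 0.4595 m, θ = 99.8°: √(L² − r² sin²θ) = 0.44293 m.
v = −0.1241·29.59·0.98541·[1 + 0.1241·-0.17021/0.44293] = -3.4464 m/s.
|v| = 3.4464 m/s.

3.45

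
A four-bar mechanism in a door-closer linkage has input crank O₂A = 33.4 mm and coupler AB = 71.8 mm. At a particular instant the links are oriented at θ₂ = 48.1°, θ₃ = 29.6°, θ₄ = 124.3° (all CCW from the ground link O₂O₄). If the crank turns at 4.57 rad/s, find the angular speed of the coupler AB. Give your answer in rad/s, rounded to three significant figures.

2.07

ω₂ = 4.57 rad/s
Differentiating the loop-closure r₂e^{iθ₂}+r₃e^{iθ₃}=r₁+r₄e^{iθ₄} gives r₂ω₂e^{iθ₂}+r₃ω₃e^{iθ₃}=r₄ω₄e^{iθ₄}.
Eliminating the other unknown: ω₃ = r₂ω₂ sin(θ₄−θ₂) / [r₃ sin(θ₃−θ₄)].
Numerator sine = +0.97113; denominator sine = -0.99664.
Result = 0.0334·4.57·(+0.97113) / (0.0718·(-0.99664)) = -2.0715 rad/s; magnitude 2.0715 rad/s.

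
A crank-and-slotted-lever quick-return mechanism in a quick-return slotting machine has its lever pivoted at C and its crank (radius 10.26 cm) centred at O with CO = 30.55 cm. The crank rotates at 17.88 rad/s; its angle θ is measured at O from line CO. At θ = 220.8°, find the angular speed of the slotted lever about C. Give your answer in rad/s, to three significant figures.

4.18

ω = 17.88 rad/s
Crank pin A relative to C: A = (d + r cosθ, r sinθ); lever angle φ = atan2(r sinθ, d + r cosθ).
Differentiating tanφ: φ̇ = rω(d cosθ + r)/(d² + r² + 2dr cosθ).
d² + r² + 2dr cosθ = |CA|² = 0.056402 m²;  d cosθ + r = -0.12866 m.
|ω_lever| = |0.1026·17.88·-0.12866| / 0.056402 = 4.1848 rad/s.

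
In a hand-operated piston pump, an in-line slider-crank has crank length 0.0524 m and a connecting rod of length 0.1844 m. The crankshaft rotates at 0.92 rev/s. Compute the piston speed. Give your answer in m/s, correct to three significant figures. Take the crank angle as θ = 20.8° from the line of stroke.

0.136

ω = 2π·0.92 = 5.781 rad/s
For an in-line slider-crank, x = r cosθ + √(L² − r² sin²θ), so v = −rω sinθ·[1 + r cosθ/√(L² − r² sin²θ)].
With r = 0.0524 m, L = 0.1844 m, θ = 20.8°: √(L² − r² sin²θ) = 0.18346 m.
v = −0.0524·5.781·0.35511·[1 + 0.0524·0.93483/0.18346] = -0.13628 m/s.
|v| = 0.13628 m/s.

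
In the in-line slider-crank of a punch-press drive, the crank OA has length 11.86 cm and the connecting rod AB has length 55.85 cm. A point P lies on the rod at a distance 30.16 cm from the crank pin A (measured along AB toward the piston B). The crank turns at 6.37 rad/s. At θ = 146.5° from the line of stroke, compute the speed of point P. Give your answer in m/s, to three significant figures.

ω = 6.37 rad/s.  Crank-pin speed |V_A| = rω = 0.75548 m/s, perpendicular to OA.
Rod angle: sinφ = −(r/L) sinθ ⇒ φ = -6.731°; ω_rod = −rω cosθ/√(L²−r²sin²θ) = +1.1358 rad/s.
V_P = V_A + ω_rod × AP, with AP = 0.3016 m along the rod.
Components: V_Px = −rω sinθ − a·ω_rod·sinφ = -0.37683 m/s;  V_Py = rω cosθ + a·ω_rod·cosφ = -0.28978 m/s.
|V_P| = √(V_Px² + V_Py²) = 0.47537 m/s.

0.475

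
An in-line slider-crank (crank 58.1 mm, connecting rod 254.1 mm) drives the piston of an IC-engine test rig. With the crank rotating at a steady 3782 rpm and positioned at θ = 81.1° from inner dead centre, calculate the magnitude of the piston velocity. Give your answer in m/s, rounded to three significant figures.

23.6

ω = 2π·3782/60 = 396.1 rad/s
For an in-line slider-crank, x = r cosθ + √(L² − r² sin²θ), so v = −rω sinθ·[1 + r cosθ/√(L² − r² sin²θ)].
With r = 0.0581 m, L = 0.2541 m, θ = 81.1°: √(L² − r² sin²θ) = 0.24753 m.
v = −0.0581·396.1·0.98796·[1 + 0.0581·0.15471/0.24753] = -23.559 m/s.
|v| = 23.559 m/s.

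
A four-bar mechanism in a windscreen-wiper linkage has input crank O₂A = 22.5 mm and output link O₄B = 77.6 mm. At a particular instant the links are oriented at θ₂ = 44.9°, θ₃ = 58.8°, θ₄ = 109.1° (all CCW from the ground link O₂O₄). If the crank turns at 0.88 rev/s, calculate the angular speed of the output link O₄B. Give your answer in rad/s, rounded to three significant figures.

0.501

ω₂ = 5.529 rad/s (from 0.88 rev/s).
Differentiating the loop-closure r₂e^{iθ₂}+r₃e^{iθ₃}=r₁+r₄e^{iθ₄} gives r₂ω₂e^{iθ₂}+r₃ω₃e^{iθ₃}=r₄ω₄e^{iθ₄}.
Eliminating the other unknown: ω₄ = r₂ω₂ sin(θ₂−θ₃) / [r₄ sin(θ₄−θ₃)].
Numerator sine = -0.24023; denominator sine = +0.76940.
Result = 0.0225·5.529·(-0.24023) / (0.0776·(+0.76940)) = -0.50056 rad/s; magnitude 0.50056 rad/s.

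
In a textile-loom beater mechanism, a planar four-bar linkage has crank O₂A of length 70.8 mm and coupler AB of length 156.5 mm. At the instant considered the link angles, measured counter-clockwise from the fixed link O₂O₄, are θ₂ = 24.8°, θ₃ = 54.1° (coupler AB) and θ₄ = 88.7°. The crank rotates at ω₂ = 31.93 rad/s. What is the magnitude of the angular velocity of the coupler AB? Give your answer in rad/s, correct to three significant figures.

22.8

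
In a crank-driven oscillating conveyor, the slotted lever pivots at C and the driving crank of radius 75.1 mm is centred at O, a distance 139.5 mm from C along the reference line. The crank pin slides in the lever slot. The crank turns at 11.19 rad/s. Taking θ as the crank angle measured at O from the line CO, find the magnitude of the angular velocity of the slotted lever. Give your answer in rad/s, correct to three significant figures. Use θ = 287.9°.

ω = 11.19 rad/s
Crank pin A relative to C: A = (d + r cosθ, r sinθ); lever angle φ = atan2(r sinθ, d + r cosθ).
Differentiating tanφ: φ̇ = rω(d cosθ + r)/(d² + r² + 2dr cosθ).
d² + r² + 2dr cosθ = |CA|² = 0.0315403 m²;  d cosθ + r = +0.11798 m.
|ω_lever| = |0.0751·11.19·+0.11798| / 0.0315403 = 3.1434 rad/s.

3.14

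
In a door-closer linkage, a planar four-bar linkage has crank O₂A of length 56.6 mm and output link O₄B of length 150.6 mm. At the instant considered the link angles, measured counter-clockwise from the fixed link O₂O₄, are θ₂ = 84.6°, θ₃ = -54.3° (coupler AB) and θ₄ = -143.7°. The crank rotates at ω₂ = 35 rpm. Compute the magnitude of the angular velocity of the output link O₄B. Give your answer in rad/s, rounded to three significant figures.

0.906

ω₂ = 3.665 rad/s (from 35 rpm).
Differentiating the loop-closure r₂e^{iθ₂}+r₃e^{iθ₃}=r₁+r₄e^{iθ₄} gives r₂ω₂e^{iθ₂}+r₃ω₃e^{iθ₃}=r₄ω₄e^{iθ₄}.
Eliminating the other unknown: ω₄ = r₂ω₂ sin(θ₂−θ₃) / [r₄ sin(θ₄−θ₃)].
Numerator sine = +0.65738; denominator sine = -0.99995.
Result = 0.0566·3.665·(+0.65738) / (0.1506·(-0.99995)) = -0.90558 rad/s; magnitude 0.90558 rad/s.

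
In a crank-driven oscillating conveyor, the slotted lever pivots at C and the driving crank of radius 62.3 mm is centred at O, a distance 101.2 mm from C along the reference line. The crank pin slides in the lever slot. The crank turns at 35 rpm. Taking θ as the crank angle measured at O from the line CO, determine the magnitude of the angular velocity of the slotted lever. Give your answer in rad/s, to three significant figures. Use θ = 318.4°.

ω = 3.665 rad/s (from 35 rpm).
Crank pin A relative to C: A = (d + r cosθ, r sinθ); lever angle φ = atan2(r sinθ, d + r cosθ).
Differentiating tanφ: φ̇ = rω(d cosθ + r)/(d² + r² + 2dr cosθ).
d² + r² + 2dr cosθ = |CA|² = 0.0235521 m²;  d cosθ + r = +0.13798 m.
|ω_lever| = |0.0623·3.665·+0.13798| / 0.0235521 = 1.3377 rad/s.

1.34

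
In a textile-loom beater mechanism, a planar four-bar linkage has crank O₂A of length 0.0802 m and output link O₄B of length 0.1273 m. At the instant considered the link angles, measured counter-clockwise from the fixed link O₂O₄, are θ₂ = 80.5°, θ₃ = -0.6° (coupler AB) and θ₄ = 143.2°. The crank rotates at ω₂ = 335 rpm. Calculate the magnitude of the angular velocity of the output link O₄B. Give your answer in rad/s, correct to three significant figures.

37.0

ω₂ = 35.08 rad/s (from 335 rpm).
Differentiating the loop-closure r₂e^{iθ₂}+r₃e^{iθ₃}=r₁+r₄e^{iθ₄} gives r₂ω₂e^{iθ₂}+r₃ω₃e^{iθ₃}=r₄ω₄e^{iθ₄}.
Eliminating the other unknown: ω₄ = r₂ω₂ sin(θ₂−θ₃) / [r₄ sin(θ₄−θ₃)].
Numerator sine = +0.98796; denominator sine = +0.59061.
Result = 0.0802·35.08·(+0.98796) / (0.1273·(+0.59061)) = +36.971 rad/s; magnitude 36.971 rad/s.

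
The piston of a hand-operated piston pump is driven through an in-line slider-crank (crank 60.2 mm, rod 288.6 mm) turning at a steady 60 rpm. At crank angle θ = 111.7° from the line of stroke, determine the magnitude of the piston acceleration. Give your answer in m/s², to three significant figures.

1.24

ω = 2π·60/60 = 6.283 rad/s
x(θ) = r cosθ + √(L² − r² sin²θ); with ω constant, a = ω²·d²x/dθ².
d²x/dθ² = −r cosθ − r²(cos2θ)/√u − r⁴ sin²2θ/(4u^{3/2}),  u = L² − r² sin²θ = 0.0801614 m².
Substituting r = 0.0602 m, L = 0.2886 m, θ = 111.7°: d²x/dθ² = +0.031491 m.
a = ω²·d²x/dθ² = (6.283)²·(+0.031491) = +1.2432 m/s²;  |a| = 1.2432 m/s².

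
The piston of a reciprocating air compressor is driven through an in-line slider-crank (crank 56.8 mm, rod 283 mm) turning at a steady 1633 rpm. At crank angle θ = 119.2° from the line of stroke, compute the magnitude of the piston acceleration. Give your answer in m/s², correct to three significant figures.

985

ω = 2π·1633/60 = 171 rad/s
x(θ) = r cosθ + √(L² − r² sin²θ); with ω constant, a = ω²·d²x/dθ².
d²x/dθ² = −r cosθ − r²(cos2θ)/√u − r⁴ sin²2θ/(4u^{3/2}),  u = L² − r² sin²θ = 0.0776306 m².
Substituting r = 0.0568 m, L = 0.283 m, θ = 119.2°: d²x/dθ² = +0.033691 m.
a = ω²·d²x/dθ² = (171)²·(+0.033691) = +985.23 m/s²;  |a| = 985.23 m/s².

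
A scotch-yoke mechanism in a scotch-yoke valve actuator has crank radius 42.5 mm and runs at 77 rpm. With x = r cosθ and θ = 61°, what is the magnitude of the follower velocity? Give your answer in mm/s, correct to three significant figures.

300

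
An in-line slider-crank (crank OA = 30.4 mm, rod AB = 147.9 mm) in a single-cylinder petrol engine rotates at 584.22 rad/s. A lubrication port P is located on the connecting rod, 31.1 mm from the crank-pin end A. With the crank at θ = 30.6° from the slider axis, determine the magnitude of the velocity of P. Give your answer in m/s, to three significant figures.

15.3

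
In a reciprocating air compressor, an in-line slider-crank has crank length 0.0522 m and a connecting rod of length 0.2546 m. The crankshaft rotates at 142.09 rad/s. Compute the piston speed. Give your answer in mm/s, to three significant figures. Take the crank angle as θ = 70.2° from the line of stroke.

ω = 142.1 rad/s
For an in-line slider-crank, x = r cosθ + √(L² − r² sin²θ), so v = −rω sinθ·[1 + r cosθ/√(L² − r² sin²θ)].
With r = 0.0522 m, L = 0.2546 m, θ = 70.2°: √(L² − r² sin²θ) = 0.24982 m.
v = −0.0522·142.1·0.94088·[1 + 0.0522·0.33874/0.24982] = -7.4726 m/s.
|v| = 7.4726 m/s = 7472.6 mm/s.

7470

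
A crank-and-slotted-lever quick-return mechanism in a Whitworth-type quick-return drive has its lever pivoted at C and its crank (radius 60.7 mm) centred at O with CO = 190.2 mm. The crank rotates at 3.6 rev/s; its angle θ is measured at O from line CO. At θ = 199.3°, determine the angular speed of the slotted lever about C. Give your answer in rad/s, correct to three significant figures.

9.03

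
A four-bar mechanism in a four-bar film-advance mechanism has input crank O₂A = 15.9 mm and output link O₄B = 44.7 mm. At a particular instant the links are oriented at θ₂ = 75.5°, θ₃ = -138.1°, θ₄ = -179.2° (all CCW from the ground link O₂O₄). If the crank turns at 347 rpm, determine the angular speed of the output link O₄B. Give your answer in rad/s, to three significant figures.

ω₂ = 36.34 rad/s (from 347 rpm).
Differentiating the loop-closure r₂e^{iθ₂}+r₃e^{iθ₃}=r₁+r₄e^{iθ₄} gives r₂ω₂e^{iθ₂}+r₃ω₃e^{iθ₃}=r₄ω₄e^{iθ₄}.
Eliminating the other unknown: ω₄ = r₂ω₂ sin(θ₂−θ₃) / [r₄ sin(θ₄−θ₃)].
Numerator sine = -0.55339; denominator sine = -0.65738.
Result = 0.0159·36.34·(-0.55339) / (0.0447·(-0.65738)) = +10.881 rad/s; magnitude 10.881 rad/s.

10.9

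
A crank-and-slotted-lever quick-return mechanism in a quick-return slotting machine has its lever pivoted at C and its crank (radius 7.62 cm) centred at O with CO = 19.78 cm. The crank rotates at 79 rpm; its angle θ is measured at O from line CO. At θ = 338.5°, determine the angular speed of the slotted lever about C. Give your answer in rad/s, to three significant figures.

2.25

ω = 8.273 rad/s (from 79 rpm).
Crank pin A relative to C: A = (d + r cosθ, r sinθ); lever angle φ = atan2(r sinθ, d + r cosθ).
Differentiating tanφ: φ̇ = rω(d cosθ + r)/(d² + r² + 2dr cosθ).
d² + r² + 2dr cosθ = |CA|² = 0.0729785 m²;  d cosθ + r = +0.26024 m.
|ω_lever| = |0.0762·8.273·+0.26024| / 0.0729785 = 2.2479 rad/s.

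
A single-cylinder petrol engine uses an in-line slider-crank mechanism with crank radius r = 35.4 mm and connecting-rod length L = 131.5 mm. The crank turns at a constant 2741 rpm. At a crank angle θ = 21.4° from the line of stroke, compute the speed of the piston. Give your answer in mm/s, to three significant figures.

4640

ω = 2π·2741/60 = 287 rad/s
For an in-line slider-crank, x = r cosθ + √(L² − r² sin²θ), so v = −rω sinθ·[1 + r cosθ/√(L² − r² sin²θ)].
With r = 0.0354 m, L = 0.1315 m, θ = 21.4°: √(L² − r² sin²θ) = 0.13086 m.
v = −0.0354·287·0.36488·[1 + 0.0354·0.93106/0.13086] = -4.6413 m/s.
|v| = 4.6413 m/s = 4641.3 mm/s.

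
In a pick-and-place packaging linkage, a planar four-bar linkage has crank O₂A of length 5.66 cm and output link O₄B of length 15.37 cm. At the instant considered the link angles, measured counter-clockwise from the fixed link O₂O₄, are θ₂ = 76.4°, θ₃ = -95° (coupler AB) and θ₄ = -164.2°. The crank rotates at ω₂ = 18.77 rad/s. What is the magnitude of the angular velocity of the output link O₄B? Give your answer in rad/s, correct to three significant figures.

ω₂ = 18.77 rad/s
Differentiating the loop-closure r₂e^{iθ₂}+r₃e^{iθ₃}=r₁+r₄e^{iθ₄} gives r₂ω₂e^{iθ₂}+r₃ω₃e^{iθ₃}=r₄ω₄e^{iθ₄}.
Eliminating the other unknown: ω₄ = r₂ω₂ sin(θ₂−θ₃) / [r₄ sin(θ₄−θ₃)].
Numerator sine = +0.14954; denominator sine = -0.93483.
Result = 0.0566·18.77·(+0.14954) / (0.1537·(-0.93483)) = -1.1057 rad/s; magnitude 1.1057 rad/s.

1.11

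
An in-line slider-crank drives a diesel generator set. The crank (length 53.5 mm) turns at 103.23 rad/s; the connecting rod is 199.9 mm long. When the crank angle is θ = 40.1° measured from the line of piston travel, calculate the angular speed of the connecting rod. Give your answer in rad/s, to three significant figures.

21.5

ω = 103.2 rad/s
The rod makes angle φ with the slider axis where L sinφ = r sinθ; differentiating, L cosφ·φ̇ = r ω cosθ.
L cosφ = √(L² − r² sin²θ) = 0.19691 m.
|ω_rod| = r ω |cosθ| / √(L² − r² sin²θ) = 0.0535·103.2·0.76492/0.19691 = 21.454 rad/s.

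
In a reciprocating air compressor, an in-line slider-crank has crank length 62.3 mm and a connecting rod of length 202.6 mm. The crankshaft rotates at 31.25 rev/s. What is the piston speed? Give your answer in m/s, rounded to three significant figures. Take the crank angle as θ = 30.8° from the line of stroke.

ω = 2π·31.2 = 196.3 rad/s
For an in-line slider-crank, x = r cosθ + √(L² − r² sin²θ), so v = −rω sinθ·[1 + r cosθ/√(L² − r² sin²θ)].
With r = 0.0623 m, L = 0.2026 m, θ = 30.8°: √(L² − r² sin²θ) = 0.20007 m.
v = −0.0623·196.3·0.51204·[1 + 0.0623·0.85896/0.20007] = -7.9389 m/s.
|v| = 7.9389 m/s.

7.94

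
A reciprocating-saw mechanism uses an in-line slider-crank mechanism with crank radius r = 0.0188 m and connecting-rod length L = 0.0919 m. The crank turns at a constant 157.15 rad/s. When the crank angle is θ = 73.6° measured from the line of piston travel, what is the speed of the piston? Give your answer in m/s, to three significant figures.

ω = 157.2 rad/s
For an in-line slider-crank, x = r cosθ + √(L² − r² sin²θ), so v = −rω sinθ·[1 + r cosθ/√(L² − r² sin²θ)].
With r = 0.0188 m, L = 0.0919 m, θ = 73.6°: √(L² − r² sin²θ) = 0.090113 m.
v = −0.0188·157.2·0.95931·[1 + 0.0188·0.28234/0.090113] = -3.0012 m/s.
|v| = 3.0012 m/s.

3.00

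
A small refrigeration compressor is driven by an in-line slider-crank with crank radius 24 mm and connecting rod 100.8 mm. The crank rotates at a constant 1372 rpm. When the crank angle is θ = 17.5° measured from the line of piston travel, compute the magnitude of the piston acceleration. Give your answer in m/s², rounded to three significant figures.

570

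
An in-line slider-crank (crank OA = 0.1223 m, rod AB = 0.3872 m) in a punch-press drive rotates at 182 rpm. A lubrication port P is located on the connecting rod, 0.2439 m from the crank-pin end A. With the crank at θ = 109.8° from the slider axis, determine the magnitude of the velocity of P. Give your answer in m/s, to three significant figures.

2.06

ω = 19.06 rad/s.  Crank-pin speed |V_A| = rω = 2.3309 m/s, perpendicular to OA.
Rod angle: sinφ = −(r/L) sinθ ⇒ φ = -17.289°; ω_rod = −rω cosθ/√(L²−r²sin²θ) = +2.1357 rad/s.
V_P = V_A + ω_rod × AP, with AP = 0.2439 m along the rod.
Components: V_Px = −rω sinθ − a·ω_rod·sinφ = -2.0383 m/s;  V_Py = rω cosθ + a·ω_rod·cosφ = -0.29221 m/s.
|V_P| = √(V_Px² + V_Py²) = 2.0592 m/s.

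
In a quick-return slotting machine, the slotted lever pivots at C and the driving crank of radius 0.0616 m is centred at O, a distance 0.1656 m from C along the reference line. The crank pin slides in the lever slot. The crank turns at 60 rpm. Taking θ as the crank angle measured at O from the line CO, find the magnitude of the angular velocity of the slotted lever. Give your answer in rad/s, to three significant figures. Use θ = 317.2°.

ω = 6.283 rad/s (from 60 rpm).
Crank pin A relative to C: A = (d + r cosθ, r sinθ); lever angle φ = atan2(r sinθ, d + r cosθ).
Differentiating tanφ: φ̇ = rω(d cosθ + r)/(d² + r² + 2dr cosθ).
d² + r² + 2dr cosθ = |CA|² = 0.0461874 m²;  d cosθ + r = +0.18311 m.
|ω_lever| = |0.0616·6.283·+0.18311| / 0.0461874 = 1.5344 rad/s.

1.53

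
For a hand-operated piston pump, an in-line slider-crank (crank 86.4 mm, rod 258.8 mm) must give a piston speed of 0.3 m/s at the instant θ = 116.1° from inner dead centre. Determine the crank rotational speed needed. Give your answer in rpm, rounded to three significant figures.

43.6

For an in-line slider-crank, |v_piston| = rω|sinθ|·[1 + r cosθ/√(L² − r² sin²θ)].
With r = 0.0864 m, L = 0.2588 m, θ = 116.1°: the bracketed kinematic factor |dx/dθ| = 0.065644 m.
ω = v/|dx/dθ| = 0.3/0.065644 = 4.5701 rad/s.
N = 60ω/(2π) = 43.641 rpm.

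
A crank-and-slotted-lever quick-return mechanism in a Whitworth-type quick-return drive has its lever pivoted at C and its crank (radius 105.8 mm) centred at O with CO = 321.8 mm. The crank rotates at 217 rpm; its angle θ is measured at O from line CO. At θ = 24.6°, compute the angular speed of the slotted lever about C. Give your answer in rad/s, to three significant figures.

ω = 22.72 rad/s (from 217 rpm).
Crank pin A relative to C: A = (d + r cosθ, r sinθ); lever angle φ = atan2(r sinθ, d + r cosθ).
Differentiating tanφ: φ̇ = rω(d cosθ + r)/(d² + r² + 2dr cosθ).
d² + r² + 2dr cosθ = |CA|² = 0.176661 m²;  d cosθ + r = +0.39839 m.
|ω_lever| = |0.1058·22.72·+0.39839| / 0.176661 = 5.4218 rad/s.

5.42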